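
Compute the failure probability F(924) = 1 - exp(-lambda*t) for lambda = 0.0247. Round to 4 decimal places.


lambda = 0.0247, t = 924
lambda * t = 22.8228
exp(-22.8228) = 0.0
F(t) = 1 - 0.0
F(t) = 1.0

1.0


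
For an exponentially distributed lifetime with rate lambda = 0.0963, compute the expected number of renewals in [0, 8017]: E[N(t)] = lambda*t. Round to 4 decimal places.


lambda = 0.0963
t = 8017
E[N(t)] = lambda * t
E[N(t)] = 0.0963 * 8017
E[N(t)] = 772.0371

772.0371


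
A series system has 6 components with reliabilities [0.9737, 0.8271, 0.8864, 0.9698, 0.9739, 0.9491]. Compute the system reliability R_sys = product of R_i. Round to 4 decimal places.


Components: [0.9737, 0.8271, 0.8864, 0.9698, 0.9739, 0.9491]
After component 1 (R=0.9737): product = 0.9737
After component 2 (R=0.8271): product = 0.8053
After component 3 (R=0.8864): product = 0.7139
After component 4 (R=0.9698): product = 0.6923
After component 5 (R=0.9739): product = 0.6742
After component 6 (R=0.9491): product = 0.6399
R_sys = 0.6399

0.6399


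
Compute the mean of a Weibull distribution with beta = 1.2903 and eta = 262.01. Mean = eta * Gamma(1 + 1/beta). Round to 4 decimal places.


beta = 1.2903, eta = 262.01
1/beta = 0.775
1 + 1/beta = 1.775
Gamma(1.775) = 0.925
Mean = 262.01 * 0.925
Mean = 242.3564

242.3564


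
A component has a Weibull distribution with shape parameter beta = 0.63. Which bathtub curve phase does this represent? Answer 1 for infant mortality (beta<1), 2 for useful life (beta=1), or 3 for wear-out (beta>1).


beta = 0.63
Compare beta to 1:
beta < 1 => infant mortality (phase 1)
beta = 1 => useful life (phase 2)
beta > 1 => wear-out (phase 3)
Since beta = 0.63, this is infant mortality (decreasing failure rate)
Phase = 1

1


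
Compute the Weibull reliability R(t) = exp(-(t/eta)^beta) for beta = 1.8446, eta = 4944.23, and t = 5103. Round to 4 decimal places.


beta = 1.8446, eta = 4944.23, t = 5103
t/eta = 5103 / 4944.23 = 1.0321
(t/eta)^beta = 1.0321^1.8446 = 1.06
R(t) = exp(-1.06)
R(t) = 0.3464

0.3464


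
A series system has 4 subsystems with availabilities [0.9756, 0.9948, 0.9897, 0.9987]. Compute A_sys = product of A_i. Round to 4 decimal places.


Subsystems: [0.9756, 0.9948, 0.9897, 0.9987]
After subsystem 1 (A=0.9756): product = 0.9756
After subsystem 2 (A=0.9948): product = 0.9705
After subsystem 3 (A=0.9897): product = 0.9605
After subsystem 4 (A=0.9987): product = 0.9593
A_sys = 0.9593

0.9593


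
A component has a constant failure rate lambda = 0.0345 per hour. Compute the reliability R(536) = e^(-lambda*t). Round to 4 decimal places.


lambda = 0.0345
t = 536
lambda * t = 18.492
R(t) = e^(-18.492)
R(t) = 0.0

0.0


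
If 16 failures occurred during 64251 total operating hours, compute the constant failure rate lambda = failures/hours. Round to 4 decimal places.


failures = 16
total_hours = 64251
lambda = 16 / 64251
lambda = 0.0002

0.0002


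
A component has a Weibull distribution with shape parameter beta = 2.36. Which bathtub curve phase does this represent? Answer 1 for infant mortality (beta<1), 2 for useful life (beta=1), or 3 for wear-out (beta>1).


beta = 2.36
Compare beta to 1:
beta < 1 => infant mortality (phase 1)
beta = 1 => useful life (phase 2)
beta > 1 => wear-out (phase 3)
Since beta = 2.36, this is wear-out (increasing failure rate)
Phase = 3

3


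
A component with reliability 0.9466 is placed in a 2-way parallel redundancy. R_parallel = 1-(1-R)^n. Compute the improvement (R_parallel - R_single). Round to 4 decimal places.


R_single = 0.9466, n = 2
1 - R_single = 0.0534
(1 - R_single)^n = 0.0534^2 = 0.0029
R_parallel = 1 - 0.0029 = 0.9971
Improvement = 0.9971 - 0.9466
Improvement = 0.0505

0.0505


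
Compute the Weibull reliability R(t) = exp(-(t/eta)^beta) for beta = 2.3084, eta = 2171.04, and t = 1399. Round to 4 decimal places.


beta = 2.3084, eta = 2171.04, t = 1399
t/eta = 1399 / 2171.04 = 0.6444
(t/eta)^beta = 0.6444^2.3084 = 0.3626
R(t) = exp(-0.3626)
R(t) = 0.6959

0.6959


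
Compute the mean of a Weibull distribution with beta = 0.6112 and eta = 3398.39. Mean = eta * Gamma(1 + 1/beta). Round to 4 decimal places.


beta = 0.6112, eta = 3398.39
1/beta = 1.6361
1 + 1/beta = 2.6361
Gamma(2.6361) = 1.4694
Mean = 3398.39 * 1.4694
Mean = 4993.5612

4993.5612


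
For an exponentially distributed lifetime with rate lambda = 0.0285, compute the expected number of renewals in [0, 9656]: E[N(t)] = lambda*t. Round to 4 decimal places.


lambda = 0.0285
t = 9656
E[N(t)] = lambda * t
E[N(t)] = 0.0285 * 9656
E[N(t)] = 275.196

275.196


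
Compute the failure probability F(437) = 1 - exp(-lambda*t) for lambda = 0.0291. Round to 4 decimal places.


lambda = 0.0291, t = 437
lambda * t = 12.7167
exp(-12.7167) = 0.0
F(t) = 1 - 0.0
F(t) = 1.0

1.0


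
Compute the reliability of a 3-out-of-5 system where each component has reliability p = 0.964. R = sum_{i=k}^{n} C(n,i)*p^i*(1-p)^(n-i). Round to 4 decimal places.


k = 3, n = 5, p = 0.964
i=3: C(5,3)=10 * 0.964^3 * 0.036^2 = 0.0116
i=4: C(5,4)=5 * 0.964^4 * 0.036^1 = 0.1554
i=5: C(5,5)=1 * 0.964^5 * 0.036^0 = 0.8325
R = sum of terms = 0.9996

0.9996


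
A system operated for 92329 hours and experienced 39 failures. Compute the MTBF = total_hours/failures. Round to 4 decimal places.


total_hours = 92329
failures = 39
MTBF = 92329 / 39
MTBF = 2367.4103

2367.4103


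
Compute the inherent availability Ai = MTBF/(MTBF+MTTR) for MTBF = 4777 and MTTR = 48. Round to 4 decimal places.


MTBF = 4777
MTTR = 48
MTBF + MTTR = 4825
Ai = 4777 / 4825
Ai = 0.9901

0.9901


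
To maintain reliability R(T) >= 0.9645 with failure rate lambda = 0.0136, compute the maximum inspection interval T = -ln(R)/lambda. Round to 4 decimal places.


R_target = 0.9645
lambda = 0.0136
-ln(0.9645) = 0.0361
T = 0.0361 / 0.0136
T = 2.6578

2.6578


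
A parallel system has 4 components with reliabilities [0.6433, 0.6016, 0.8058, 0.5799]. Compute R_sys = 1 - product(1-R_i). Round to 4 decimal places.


Components: [0.6433, 0.6016, 0.8058, 0.5799]
(1 - 0.6433) = 0.3567, running product = 0.3567
(1 - 0.6016) = 0.3984, running product = 0.1421
(1 - 0.8058) = 0.1942, running product = 0.0276
(1 - 0.5799) = 0.4201, running product = 0.0116
Product of (1-R_i) = 0.0116
R_sys = 1 - 0.0116 = 0.9884

0.9884


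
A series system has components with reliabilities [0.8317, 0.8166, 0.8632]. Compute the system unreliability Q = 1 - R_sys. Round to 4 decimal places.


Components: [0.8317, 0.8166, 0.8632]
After component 1: product = 0.8317
After component 2: product = 0.6792
After component 3: product = 0.5863
R_sys = 0.5863
Q = 1 - 0.5863 = 0.4137

0.4137


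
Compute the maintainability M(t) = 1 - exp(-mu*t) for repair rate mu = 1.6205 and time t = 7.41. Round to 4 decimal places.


mu = 1.6205, t = 7.41
mu * t = 1.6205 * 7.41 = 12.0079
exp(-12.0079) = 0.0
M(t) = 1 - 0.0
M(t) = 1.0

1.0


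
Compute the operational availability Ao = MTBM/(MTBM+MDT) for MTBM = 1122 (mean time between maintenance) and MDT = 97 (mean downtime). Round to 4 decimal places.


MTBM = 1122
MDT = 97
MTBM + MDT = 1219
Ao = 1122 / 1219
Ao = 0.9204

0.9204


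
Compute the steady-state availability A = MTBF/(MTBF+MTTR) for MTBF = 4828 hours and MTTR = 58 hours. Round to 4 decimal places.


MTBF = 4828
MTTR = 58
MTBF + MTTR = 4886
A = 4828 / 4886
A = 0.9881

0.9881


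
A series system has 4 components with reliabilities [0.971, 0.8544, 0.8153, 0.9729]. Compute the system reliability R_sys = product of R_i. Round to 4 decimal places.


Components: [0.971, 0.8544, 0.8153, 0.9729]
After component 1 (R=0.971): product = 0.971
After component 2 (R=0.8544): product = 0.8296
After component 3 (R=0.8153): product = 0.6764
After component 4 (R=0.9729): product = 0.6581
R_sys = 0.6581

0.6581


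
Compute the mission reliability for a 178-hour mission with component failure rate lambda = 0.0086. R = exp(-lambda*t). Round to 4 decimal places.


lambda = 0.0086
mission_time = 178
lambda * t = 0.0086 * 178 = 1.5308
R = exp(-1.5308)
R = 0.2164

0.2164


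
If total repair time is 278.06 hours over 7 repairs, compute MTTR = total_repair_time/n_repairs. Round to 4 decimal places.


total_repair_time = 278.06
n_repairs = 7
MTTR = 278.06 / 7
MTTR = 39.7229

39.7229


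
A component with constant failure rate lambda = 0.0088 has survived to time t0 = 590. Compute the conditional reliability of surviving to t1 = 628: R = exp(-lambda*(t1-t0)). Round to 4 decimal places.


lambda = 0.0088
t0 = 590, t1 = 628
t1 - t0 = 38
lambda * (t1-t0) = 0.0088 * 38 = 0.3344
R = exp(-0.3344)
R = 0.7158

0.7158


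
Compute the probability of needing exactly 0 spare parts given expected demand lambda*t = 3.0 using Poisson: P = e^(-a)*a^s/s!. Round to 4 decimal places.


a = 3.0, s = 0
e^(-a) = e^(-3.0) = 0.0498
a^s = 3.0^0 = 1.0
s! = 1
P = 0.0498 * 1.0 / 1
P = 0.0498

0.0498


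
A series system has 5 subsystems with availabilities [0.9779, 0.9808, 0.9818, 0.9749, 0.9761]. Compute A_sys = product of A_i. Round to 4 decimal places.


Subsystems: [0.9779, 0.9808, 0.9818, 0.9749, 0.9761]
After subsystem 1 (A=0.9779): product = 0.9779
After subsystem 2 (A=0.9808): product = 0.9591
After subsystem 3 (A=0.9818): product = 0.9417
After subsystem 4 (A=0.9749): product = 0.918
After subsystem 5 (A=0.9761): product = 0.8961
A_sys = 0.8961

0.8961


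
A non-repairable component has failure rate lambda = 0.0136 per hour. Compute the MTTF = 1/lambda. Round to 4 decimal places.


lambda = 0.0136
MTTF = 1 / 0.0136
MTTF = 73.5294

73.5294


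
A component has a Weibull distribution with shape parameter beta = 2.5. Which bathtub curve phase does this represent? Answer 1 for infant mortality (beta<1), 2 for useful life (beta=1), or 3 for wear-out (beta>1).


beta = 2.5
Compare beta to 1:
beta < 1 => infant mortality (phase 1)
beta = 1 => useful life (phase 2)
beta > 1 => wear-out (phase 3)
Since beta = 2.5, this is wear-out (increasing failure rate)
Phase = 3

3


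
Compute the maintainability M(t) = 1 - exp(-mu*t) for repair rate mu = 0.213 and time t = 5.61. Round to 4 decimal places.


mu = 0.213, t = 5.61
mu * t = 0.213 * 5.61 = 1.1949
exp(-1.1949) = 0.3027
M(t) = 1 - 0.3027
M(t) = 0.6973

0.6973


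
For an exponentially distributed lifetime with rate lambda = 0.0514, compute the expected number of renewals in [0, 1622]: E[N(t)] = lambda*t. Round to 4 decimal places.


lambda = 0.0514
t = 1622
E[N(t)] = lambda * t
E[N(t)] = 0.0514 * 1622
E[N(t)] = 83.3708

83.3708


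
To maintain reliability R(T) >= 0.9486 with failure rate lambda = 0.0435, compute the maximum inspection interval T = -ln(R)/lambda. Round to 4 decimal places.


R_target = 0.9486
lambda = 0.0435
-ln(0.9486) = 0.0528
T = 0.0528 / 0.0435
T = 1.2131

1.2131


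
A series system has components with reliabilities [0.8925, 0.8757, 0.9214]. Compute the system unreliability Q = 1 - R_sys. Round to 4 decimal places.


Components: [0.8925, 0.8757, 0.9214]
After component 1: product = 0.8925
After component 2: product = 0.7816
After component 3: product = 0.7201
R_sys = 0.7201
Q = 1 - 0.7201 = 0.2799

0.2799


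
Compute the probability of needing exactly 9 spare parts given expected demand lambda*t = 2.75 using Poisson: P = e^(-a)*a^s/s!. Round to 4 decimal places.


a = 2.75, s = 9
e^(-a) = e^(-2.75) = 0.0639
a^s = 2.75^9 = 8994.8566
s! = 362880
P = 0.0639 * 8994.8566 / 362880
P = 0.0016

0.0016


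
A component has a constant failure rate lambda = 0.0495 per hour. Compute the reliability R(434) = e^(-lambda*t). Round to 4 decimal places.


lambda = 0.0495
t = 434
lambda * t = 21.483
R(t) = e^(-21.483)
R(t) = 0.0

0.0


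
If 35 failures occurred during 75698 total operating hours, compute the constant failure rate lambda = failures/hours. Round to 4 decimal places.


failures = 35
total_hours = 75698
lambda = 35 / 75698
lambda = 0.0005

0.0005


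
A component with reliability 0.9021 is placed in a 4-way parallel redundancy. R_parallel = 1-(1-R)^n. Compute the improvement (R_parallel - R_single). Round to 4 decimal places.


R_single = 0.9021, n = 4
1 - R_single = 0.0979
(1 - R_single)^n = 0.0979^4 = 0.0001
R_parallel = 1 - 0.0001 = 0.9999
Improvement = 0.9999 - 0.9021
Improvement = 0.0978

0.0978


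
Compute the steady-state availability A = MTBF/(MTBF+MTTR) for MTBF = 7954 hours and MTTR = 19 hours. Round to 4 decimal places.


MTBF = 7954
MTTR = 19
MTBF + MTTR = 7973
A = 7954 / 7973
A = 0.9976

0.9976


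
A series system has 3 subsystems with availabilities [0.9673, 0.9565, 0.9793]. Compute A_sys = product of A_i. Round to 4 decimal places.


Subsystems: [0.9673, 0.9565, 0.9793]
After subsystem 1 (A=0.9673): product = 0.9673
After subsystem 2 (A=0.9565): product = 0.9252
After subsystem 3 (A=0.9793): product = 0.9061
A_sys = 0.9061

0.9061


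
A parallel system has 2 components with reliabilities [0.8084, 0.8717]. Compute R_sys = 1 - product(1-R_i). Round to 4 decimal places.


Components: [0.8084, 0.8717]
(1 - 0.8084) = 0.1916, running product = 0.1916
(1 - 0.8717) = 0.1283, running product = 0.0246
Product of (1-R_i) = 0.0246
R_sys = 1 - 0.0246 = 0.9754

0.9754


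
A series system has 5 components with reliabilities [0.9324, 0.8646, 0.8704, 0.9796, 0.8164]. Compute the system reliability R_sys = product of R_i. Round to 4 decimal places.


Components: [0.9324, 0.8646, 0.8704, 0.9796, 0.8164]
After component 1 (R=0.9324): product = 0.9324
After component 2 (R=0.8646): product = 0.8062
After component 3 (R=0.8704): product = 0.7017
After component 4 (R=0.9796): product = 0.6874
After component 5 (R=0.8164): product = 0.5612
R_sys = 0.5612

0.5612


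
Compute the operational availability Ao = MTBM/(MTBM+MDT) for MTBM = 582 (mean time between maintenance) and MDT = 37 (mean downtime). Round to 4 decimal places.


MTBM = 582
MDT = 37
MTBM + MDT = 619
Ao = 582 / 619
Ao = 0.9402

0.9402


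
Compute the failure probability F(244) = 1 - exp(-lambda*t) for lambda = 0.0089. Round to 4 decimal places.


lambda = 0.0089, t = 244
lambda * t = 2.1716
exp(-2.1716) = 0.114
F(t) = 1 - 0.114
F(t) = 0.886

0.886


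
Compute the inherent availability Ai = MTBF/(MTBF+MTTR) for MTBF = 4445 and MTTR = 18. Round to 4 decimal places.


MTBF = 4445
MTTR = 18
MTBF + MTTR = 4463
Ai = 4445 / 4463
Ai = 0.996

0.996


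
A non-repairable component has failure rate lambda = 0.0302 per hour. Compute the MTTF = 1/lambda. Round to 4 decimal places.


lambda = 0.0302
MTTF = 1 / 0.0302
MTTF = 33.1126

33.1126


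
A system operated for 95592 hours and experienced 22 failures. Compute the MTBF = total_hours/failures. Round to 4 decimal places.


total_hours = 95592
failures = 22
MTBF = 95592 / 22
MTBF = 4345.0909

4345.0909


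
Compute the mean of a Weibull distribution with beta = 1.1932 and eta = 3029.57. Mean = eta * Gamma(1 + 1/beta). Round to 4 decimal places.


beta = 1.1932, eta = 3029.57
1/beta = 0.8381
1 + 1/beta = 1.8381
Gamma(1.8381) = 0.942
Mean = 3029.57 * 0.942
Mean = 2853.9947

2853.9947


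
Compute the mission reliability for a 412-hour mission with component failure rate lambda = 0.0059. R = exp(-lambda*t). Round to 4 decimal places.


lambda = 0.0059
mission_time = 412
lambda * t = 0.0059 * 412 = 2.4308
R = exp(-2.4308)
R = 0.088

0.088


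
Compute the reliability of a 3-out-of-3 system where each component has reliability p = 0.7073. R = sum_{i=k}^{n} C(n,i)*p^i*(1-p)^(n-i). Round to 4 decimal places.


k = 3, n = 3, p = 0.7073
i=3: C(3,3)=1 * 0.7073^3 * 0.2927^0 = 0.3538
R = sum of terms = 0.3538

0.3538


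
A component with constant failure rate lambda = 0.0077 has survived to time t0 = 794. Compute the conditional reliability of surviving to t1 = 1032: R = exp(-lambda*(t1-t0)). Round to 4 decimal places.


lambda = 0.0077
t0 = 794, t1 = 1032
t1 - t0 = 238
lambda * (t1-t0) = 0.0077 * 238 = 1.8326
R = exp(-1.8326)
R = 0.16

0.16


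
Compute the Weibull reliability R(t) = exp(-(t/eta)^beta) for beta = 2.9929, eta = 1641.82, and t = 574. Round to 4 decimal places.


beta = 2.9929, eta = 1641.82, t = 574
t/eta = 574 / 1641.82 = 0.3496
(t/eta)^beta = 0.3496^2.9929 = 0.0431
R(t) = exp(-0.0431)
R(t) = 0.9579

0.9579


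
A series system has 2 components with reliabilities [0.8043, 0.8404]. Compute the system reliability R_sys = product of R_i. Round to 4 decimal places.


Components: [0.8043, 0.8404]
After component 1 (R=0.8043): product = 0.8043
After component 2 (R=0.8404): product = 0.6759
R_sys = 0.6759

0.6759


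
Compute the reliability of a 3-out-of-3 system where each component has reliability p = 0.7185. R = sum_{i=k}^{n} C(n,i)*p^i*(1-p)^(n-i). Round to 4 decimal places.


k = 3, n = 3, p = 0.7185
i=3: C(3,3)=1 * 0.7185^3 * 0.2815^0 = 0.3709
R = sum of terms = 0.3709

0.3709


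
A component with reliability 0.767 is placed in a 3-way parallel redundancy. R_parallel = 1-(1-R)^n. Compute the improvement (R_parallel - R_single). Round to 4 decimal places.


R_single = 0.767, n = 3
1 - R_single = 0.233
(1 - R_single)^n = 0.233^3 = 0.0126
R_parallel = 1 - 0.0126 = 0.9874
Improvement = 0.9874 - 0.767
Improvement = 0.2204

0.2204


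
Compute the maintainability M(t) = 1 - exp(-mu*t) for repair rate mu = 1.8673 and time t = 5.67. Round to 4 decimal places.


mu = 1.8673, t = 5.67
mu * t = 1.8673 * 5.67 = 10.5876
exp(-10.5876) = 0.0
M(t) = 1 - 0.0
M(t) = 1.0

1.0


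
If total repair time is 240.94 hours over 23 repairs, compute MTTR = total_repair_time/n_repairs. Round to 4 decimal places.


total_repair_time = 240.94
n_repairs = 23
MTTR = 240.94 / 23
MTTR = 10.4757

10.4757


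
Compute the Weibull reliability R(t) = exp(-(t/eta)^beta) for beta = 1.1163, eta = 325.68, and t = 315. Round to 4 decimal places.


beta = 1.1163, eta = 325.68, t = 315
t/eta = 315 / 325.68 = 0.9672
(t/eta)^beta = 0.9672^1.1163 = 0.9635
R(t) = exp(-0.9635)
R(t) = 0.3816

0.3816


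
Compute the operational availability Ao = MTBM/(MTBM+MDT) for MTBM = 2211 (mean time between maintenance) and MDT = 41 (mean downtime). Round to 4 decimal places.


MTBM = 2211
MDT = 41
MTBM + MDT = 2252
Ao = 2211 / 2252
Ao = 0.9818

0.9818


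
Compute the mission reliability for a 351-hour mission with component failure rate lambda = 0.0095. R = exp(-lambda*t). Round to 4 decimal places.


lambda = 0.0095
mission_time = 351
lambda * t = 0.0095 * 351 = 3.3345
R = exp(-3.3345)
R = 0.0356

0.0356


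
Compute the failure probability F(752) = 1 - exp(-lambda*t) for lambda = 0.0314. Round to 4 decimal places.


lambda = 0.0314, t = 752
lambda * t = 23.6128
exp(-23.6128) = 0.0
F(t) = 1 - 0.0
F(t) = 1.0

1.0


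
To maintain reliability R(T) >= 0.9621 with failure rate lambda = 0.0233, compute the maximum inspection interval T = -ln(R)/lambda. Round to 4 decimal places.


R_target = 0.9621
lambda = 0.0233
-ln(0.9621) = 0.0386
T = 0.0386 / 0.0233
T = 1.6582

1.6582


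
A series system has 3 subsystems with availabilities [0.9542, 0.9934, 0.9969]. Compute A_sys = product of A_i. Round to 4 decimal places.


Subsystems: [0.9542, 0.9934, 0.9969]
After subsystem 1 (A=0.9542): product = 0.9542
After subsystem 2 (A=0.9934): product = 0.9479
After subsystem 3 (A=0.9969): product = 0.945
A_sys = 0.945

0.945


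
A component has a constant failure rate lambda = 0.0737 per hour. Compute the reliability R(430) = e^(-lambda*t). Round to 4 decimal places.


lambda = 0.0737
t = 430
lambda * t = 31.691
R(t) = e^(-31.691)
R(t) = 0.0

0.0


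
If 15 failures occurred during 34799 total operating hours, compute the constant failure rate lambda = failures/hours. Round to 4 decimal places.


failures = 15
total_hours = 34799
lambda = 15 / 34799
lambda = 0.0004

0.0004


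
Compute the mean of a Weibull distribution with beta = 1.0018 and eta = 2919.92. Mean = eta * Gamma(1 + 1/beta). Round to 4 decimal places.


beta = 1.0018, eta = 2919.92
1/beta = 0.9982
1 + 1/beta = 1.9982
Gamma(1.9982) = 0.9992
Mean = 2919.92 * 0.9992
Mean = 2917.7058

2917.7058


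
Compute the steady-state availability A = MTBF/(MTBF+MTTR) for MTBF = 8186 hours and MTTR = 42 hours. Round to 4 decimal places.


MTBF = 8186
MTTR = 42
MTBF + MTTR = 8228
A = 8186 / 8228
A = 0.9949

0.9949


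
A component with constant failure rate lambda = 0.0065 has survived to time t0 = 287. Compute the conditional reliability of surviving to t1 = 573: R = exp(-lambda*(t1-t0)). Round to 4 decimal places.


lambda = 0.0065
t0 = 287, t1 = 573
t1 - t0 = 286
lambda * (t1-t0) = 0.0065 * 286 = 1.859
R = exp(-1.859)
R = 0.1558

0.1558


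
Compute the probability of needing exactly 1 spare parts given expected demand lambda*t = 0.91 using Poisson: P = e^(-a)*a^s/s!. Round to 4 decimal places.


a = 0.91, s = 1
e^(-a) = e^(-0.91) = 0.4025
a^s = 0.91^1 = 0.91
s! = 1
P = 0.4025 * 0.91 / 1
P = 0.3663

0.3663


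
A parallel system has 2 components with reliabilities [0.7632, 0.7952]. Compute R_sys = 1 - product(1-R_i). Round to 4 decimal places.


Components: [0.7632, 0.7952]
(1 - 0.7632) = 0.2368, running product = 0.2368
(1 - 0.7952) = 0.2048, running product = 0.0485
Product of (1-R_i) = 0.0485
R_sys = 1 - 0.0485 = 0.9515

0.9515


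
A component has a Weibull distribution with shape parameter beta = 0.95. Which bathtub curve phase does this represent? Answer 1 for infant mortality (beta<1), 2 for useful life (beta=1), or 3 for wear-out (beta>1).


beta = 0.95
Compare beta to 1:
beta < 1 => infant mortality (phase 1)
beta = 1 => useful life (phase 2)
beta > 1 => wear-out (phase 3)
Since beta = 0.95, this is infant mortality (decreasing failure rate)
Phase = 1

1


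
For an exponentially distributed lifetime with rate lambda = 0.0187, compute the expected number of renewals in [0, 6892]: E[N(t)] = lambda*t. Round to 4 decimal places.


lambda = 0.0187
t = 6892
E[N(t)] = lambda * t
E[N(t)] = 0.0187 * 6892
E[N(t)] = 128.8804

128.8804


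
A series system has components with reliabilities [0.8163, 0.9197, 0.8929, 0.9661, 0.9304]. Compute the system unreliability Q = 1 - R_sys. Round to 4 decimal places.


Components: [0.8163, 0.9197, 0.8929, 0.9661, 0.9304]
After component 1: product = 0.8163
After component 2: product = 0.7508
After component 3: product = 0.6703
After component 4: product = 0.6476
After component 5: product = 0.6025
R_sys = 0.6025
Q = 1 - 0.6025 = 0.3975

0.3975


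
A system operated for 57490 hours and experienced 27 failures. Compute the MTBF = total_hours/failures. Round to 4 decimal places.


total_hours = 57490
failures = 27
MTBF = 57490 / 27
MTBF = 2129.2593

2129.2593


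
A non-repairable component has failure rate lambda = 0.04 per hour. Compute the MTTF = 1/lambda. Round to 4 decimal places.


lambda = 0.04
MTTF = 1 / 0.04
MTTF = 25.0

25.0


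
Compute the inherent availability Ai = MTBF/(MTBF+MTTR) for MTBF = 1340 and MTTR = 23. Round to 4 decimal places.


MTBF = 1340
MTTR = 23
MTBF + MTTR = 1363
Ai = 1340 / 1363
Ai = 0.9831

0.9831


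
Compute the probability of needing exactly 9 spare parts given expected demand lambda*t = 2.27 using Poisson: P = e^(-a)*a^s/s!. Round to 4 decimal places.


a = 2.27, s = 9
e^(-a) = e^(-2.27) = 0.1033
a^s = 2.27^9 = 1600.4154
s! = 362880
P = 0.1033 * 1600.4154 / 362880
P = 0.0005

0.0005


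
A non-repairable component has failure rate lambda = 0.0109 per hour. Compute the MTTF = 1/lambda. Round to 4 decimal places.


lambda = 0.0109
MTTF = 1 / 0.0109
MTTF = 91.7431

91.7431


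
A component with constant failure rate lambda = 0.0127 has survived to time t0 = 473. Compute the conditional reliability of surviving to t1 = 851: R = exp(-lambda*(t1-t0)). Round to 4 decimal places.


lambda = 0.0127
t0 = 473, t1 = 851
t1 - t0 = 378
lambda * (t1-t0) = 0.0127 * 378 = 4.8006
R = exp(-4.8006)
R = 0.0082

0.0082


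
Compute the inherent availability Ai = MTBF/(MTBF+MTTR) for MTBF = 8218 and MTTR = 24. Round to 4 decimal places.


MTBF = 8218
MTTR = 24
MTBF + MTTR = 8242
Ai = 8218 / 8242
Ai = 0.9971

0.9971


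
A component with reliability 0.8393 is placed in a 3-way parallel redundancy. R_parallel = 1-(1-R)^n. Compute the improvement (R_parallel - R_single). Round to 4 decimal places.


R_single = 0.8393, n = 3
1 - R_single = 0.1607
(1 - R_single)^n = 0.1607^3 = 0.0041
R_parallel = 1 - 0.0041 = 0.9959
Improvement = 0.9959 - 0.8393
Improvement = 0.1566

0.1566


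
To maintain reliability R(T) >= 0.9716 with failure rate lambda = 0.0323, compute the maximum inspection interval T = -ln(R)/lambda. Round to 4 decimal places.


R_target = 0.9716
lambda = 0.0323
-ln(0.9716) = 0.0288
T = 0.0288 / 0.0323
T = 0.892

0.892


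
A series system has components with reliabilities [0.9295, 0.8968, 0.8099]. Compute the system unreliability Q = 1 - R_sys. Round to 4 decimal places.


Components: [0.9295, 0.8968, 0.8099]
After component 1: product = 0.9295
After component 2: product = 0.8336
After component 3: product = 0.6751
R_sys = 0.6751
Q = 1 - 0.6751 = 0.3249

0.3249


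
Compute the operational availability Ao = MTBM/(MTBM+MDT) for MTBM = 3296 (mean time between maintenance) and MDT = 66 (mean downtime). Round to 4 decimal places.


MTBM = 3296
MDT = 66
MTBM + MDT = 3362
Ao = 3296 / 3362
Ao = 0.9804

0.9804


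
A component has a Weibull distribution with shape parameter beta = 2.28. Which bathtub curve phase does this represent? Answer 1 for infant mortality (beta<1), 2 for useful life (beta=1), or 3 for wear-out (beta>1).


beta = 2.28
Compare beta to 1:
beta < 1 => infant mortality (phase 1)
beta = 1 => useful life (phase 2)
beta > 1 => wear-out (phase 3)
Since beta = 2.28, this is wear-out (increasing failure rate)
Phase = 3

3


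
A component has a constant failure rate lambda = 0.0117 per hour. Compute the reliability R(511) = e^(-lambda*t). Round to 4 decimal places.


lambda = 0.0117
t = 511
lambda * t = 5.9787
R(t) = e^(-5.9787)
R(t) = 0.0025

0.0025


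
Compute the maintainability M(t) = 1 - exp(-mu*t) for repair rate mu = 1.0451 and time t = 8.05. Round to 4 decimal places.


mu = 1.0451, t = 8.05
mu * t = 1.0451 * 8.05 = 8.4131
exp(-8.4131) = 0.0002
M(t) = 1 - 0.0002
M(t) = 0.9998

0.9998


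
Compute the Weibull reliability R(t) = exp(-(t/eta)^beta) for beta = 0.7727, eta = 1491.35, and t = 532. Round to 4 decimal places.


beta = 0.7727, eta = 1491.35, t = 532
t/eta = 532 / 1491.35 = 0.3567
(t/eta)^beta = 0.3567^0.7727 = 0.4509
R(t) = exp(-0.4509)
R(t) = 0.6371

0.6371


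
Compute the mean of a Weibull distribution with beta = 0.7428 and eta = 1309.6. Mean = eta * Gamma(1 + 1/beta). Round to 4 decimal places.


beta = 0.7428, eta = 1309.6
1/beta = 1.3463
1 + 1/beta = 2.3463
Gamma(2.3463) = 1.2002
Mean = 1309.6 * 1.2002
Mean = 1571.8342

1571.8342


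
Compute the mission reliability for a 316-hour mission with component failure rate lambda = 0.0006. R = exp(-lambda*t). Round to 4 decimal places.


lambda = 0.0006
mission_time = 316
lambda * t = 0.0006 * 316 = 0.1896
R = exp(-0.1896)
R = 0.8273

0.8273


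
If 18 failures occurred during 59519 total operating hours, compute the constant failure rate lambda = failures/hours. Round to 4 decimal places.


failures = 18
total_hours = 59519
lambda = 18 / 59519
lambda = 0.0003

0.0003


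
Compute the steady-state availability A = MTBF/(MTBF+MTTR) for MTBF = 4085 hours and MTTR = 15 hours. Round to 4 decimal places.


MTBF = 4085
MTTR = 15
MTBF + MTTR = 4100
A = 4085 / 4100
A = 0.9963

0.9963


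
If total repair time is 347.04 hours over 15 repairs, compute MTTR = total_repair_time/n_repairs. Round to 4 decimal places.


total_repair_time = 347.04
n_repairs = 15
MTTR = 347.04 / 15
MTTR = 23.136

23.136


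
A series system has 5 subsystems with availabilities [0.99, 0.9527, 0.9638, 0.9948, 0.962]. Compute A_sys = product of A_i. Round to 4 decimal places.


Subsystems: [0.99, 0.9527, 0.9638, 0.9948, 0.962]
After subsystem 1 (A=0.99): product = 0.99
After subsystem 2 (A=0.9527): product = 0.9432
After subsystem 3 (A=0.9638): product = 0.909
After subsystem 4 (A=0.9948): product = 0.9043
After subsystem 5 (A=0.962): product = 0.8699
A_sys = 0.8699

0.8699


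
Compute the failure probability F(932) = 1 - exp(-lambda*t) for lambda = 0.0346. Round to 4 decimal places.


lambda = 0.0346, t = 932
lambda * t = 32.2472
exp(-32.2472) = 0.0
F(t) = 1 - 0.0
F(t) = 1.0

1.0


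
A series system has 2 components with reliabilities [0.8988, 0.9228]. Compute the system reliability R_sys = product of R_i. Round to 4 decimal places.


Components: [0.8988, 0.9228]
After component 1 (R=0.8988): product = 0.8988
After component 2 (R=0.9228): product = 0.8294
R_sys = 0.8294

0.8294


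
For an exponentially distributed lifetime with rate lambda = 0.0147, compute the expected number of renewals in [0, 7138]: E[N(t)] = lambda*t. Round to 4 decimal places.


lambda = 0.0147
t = 7138
E[N(t)] = lambda * t
E[N(t)] = 0.0147 * 7138
E[N(t)] = 104.9286

104.9286


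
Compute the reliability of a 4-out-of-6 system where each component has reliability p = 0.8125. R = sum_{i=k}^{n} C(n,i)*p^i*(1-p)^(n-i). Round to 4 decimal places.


k = 4, n = 6, p = 0.8125
i=4: C(6,4)=15 * 0.8125^4 * 0.1875^2 = 0.2298
i=5: C(6,5)=6 * 0.8125^5 * 0.1875^1 = 0.3984
i=6: C(6,6)=1 * 0.8125^6 * 0.1875^0 = 0.2877
R = sum of terms = 0.9159

0.9159


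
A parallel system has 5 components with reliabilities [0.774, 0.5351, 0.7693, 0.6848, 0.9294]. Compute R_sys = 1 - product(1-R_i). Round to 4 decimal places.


Components: [0.774, 0.5351, 0.7693, 0.6848, 0.9294]
(1 - 0.774) = 0.226, running product = 0.226
(1 - 0.5351) = 0.4649, running product = 0.1051
(1 - 0.7693) = 0.2307, running product = 0.0242
(1 - 0.6848) = 0.3152, running product = 0.0076
(1 - 0.9294) = 0.0706, running product = 0.0005
Product of (1-R_i) = 0.0005
R_sys = 1 - 0.0005 = 0.9995

0.9995


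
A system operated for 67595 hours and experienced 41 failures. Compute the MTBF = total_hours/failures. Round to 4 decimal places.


total_hours = 67595
failures = 41
MTBF = 67595 / 41
MTBF = 1648.6585

1648.6585


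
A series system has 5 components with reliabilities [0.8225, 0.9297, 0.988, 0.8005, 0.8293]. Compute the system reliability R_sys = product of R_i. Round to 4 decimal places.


Components: [0.8225, 0.9297, 0.988, 0.8005, 0.8293]
After component 1 (R=0.8225): product = 0.8225
After component 2 (R=0.9297): product = 0.7647
After component 3 (R=0.988): product = 0.7555
After component 4 (R=0.8005): product = 0.6048
After component 5 (R=0.8293): product = 0.5015
R_sys = 0.5015

0.5015


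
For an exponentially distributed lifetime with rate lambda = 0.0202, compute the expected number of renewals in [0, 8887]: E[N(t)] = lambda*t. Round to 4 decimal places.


lambda = 0.0202
t = 8887
E[N(t)] = lambda * t
E[N(t)] = 0.0202 * 8887
E[N(t)] = 179.5174

179.5174


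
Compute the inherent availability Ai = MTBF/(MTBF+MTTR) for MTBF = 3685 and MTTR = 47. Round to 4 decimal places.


MTBF = 3685
MTTR = 47
MTBF + MTTR = 3732
Ai = 3685 / 3732
Ai = 0.9874

0.9874


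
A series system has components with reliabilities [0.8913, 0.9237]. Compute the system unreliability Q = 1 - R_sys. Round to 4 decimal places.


Components: [0.8913, 0.9237]
After component 1: product = 0.8913
After component 2: product = 0.8233
R_sys = 0.8233
Q = 1 - 0.8233 = 0.1767

0.1767


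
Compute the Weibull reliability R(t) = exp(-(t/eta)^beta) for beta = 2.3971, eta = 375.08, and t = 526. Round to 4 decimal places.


beta = 2.3971, eta = 375.08, t = 526
t/eta = 526 / 375.08 = 1.4024
(t/eta)^beta = 1.4024^2.3971 = 2.2493
R(t) = exp(-2.2493)
R(t) = 0.1055

0.1055


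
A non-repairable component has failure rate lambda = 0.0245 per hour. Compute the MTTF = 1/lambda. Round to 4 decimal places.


lambda = 0.0245
MTTF = 1 / 0.0245
MTTF = 40.8163

40.8163


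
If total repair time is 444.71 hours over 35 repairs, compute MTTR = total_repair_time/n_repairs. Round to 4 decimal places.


total_repair_time = 444.71
n_repairs = 35
MTTR = 444.71 / 35
MTTR = 12.706

12.706


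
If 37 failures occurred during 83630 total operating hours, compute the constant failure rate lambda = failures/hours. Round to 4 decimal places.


failures = 37
total_hours = 83630
lambda = 37 / 83630
lambda = 0.0004

0.0004


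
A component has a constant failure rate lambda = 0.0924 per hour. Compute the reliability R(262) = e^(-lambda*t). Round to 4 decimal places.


lambda = 0.0924
t = 262
lambda * t = 24.2088
R(t) = e^(-24.2088)
R(t) = 0.0

0.0


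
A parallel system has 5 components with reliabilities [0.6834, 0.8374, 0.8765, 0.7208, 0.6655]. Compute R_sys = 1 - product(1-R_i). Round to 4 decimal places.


Components: [0.6834, 0.8374, 0.8765, 0.7208, 0.6655]
(1 - 0.6834) = 0.3166, running product = 0.3166
(1 - 0.8374) = 0.1626, running product = 0.0515
(1 - 0.8765) = 0.1235, running product = 0.0064
(1 - 0.7208) = 0.2792, running product = 0.0018
(1 - 0.6655) = 0.3345, running product = 0.0006
Product of (1-R_i) = 0.0006
R_sys = 1 - 0.0006 = 0.9994

0.9994


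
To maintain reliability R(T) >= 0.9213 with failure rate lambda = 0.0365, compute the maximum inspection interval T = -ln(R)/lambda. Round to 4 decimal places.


R_target = 0.9213
lambda = 0.0365
-ln(0.9213) = 0.082
T = 0.082 / 0.0365
T = 2.2457

2.2457


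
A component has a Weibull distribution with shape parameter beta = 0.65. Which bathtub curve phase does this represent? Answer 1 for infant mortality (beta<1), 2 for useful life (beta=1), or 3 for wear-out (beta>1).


beta = 0.65
Compare beta to 1:
beta < 1 => infant mortality (phase 1)
beta = 1 => useful life (phase 2)
beta > 1 => wear-out (phase 3)
Since beta = 0.65, this is infant mortality (decreasing failure rate)
Phase = 1

1


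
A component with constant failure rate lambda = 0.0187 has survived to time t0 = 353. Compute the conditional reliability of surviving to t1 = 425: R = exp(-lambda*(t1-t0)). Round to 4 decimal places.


lambda = 0.0187
t0 = 353, t1 = 425
t1 - t0 = 72
lambda * (t1-t0) = 0.0187 * 72 = 1.3464
R = exp(-1.3464)
R = 0.2602

0.2602


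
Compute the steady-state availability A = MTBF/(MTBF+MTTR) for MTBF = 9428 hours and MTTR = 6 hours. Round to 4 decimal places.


MTBF = 9428
MTTR = 6
MTBF + MTTR = 9434
A = 9428 / 9434
A = 0.9994

0.9994


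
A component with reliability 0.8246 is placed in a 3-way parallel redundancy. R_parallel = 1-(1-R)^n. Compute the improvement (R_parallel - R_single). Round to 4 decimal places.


R_single = 0.8246, n = 3
1 - R_single = 0.1754
(1 - R_single)^n = 0.1754^3 = 0.0054
R_parallel = 1 - 0.0054 = 0.9946
Improvement = 0.9946 - 0.8246
Improvement = 0.17

0.17


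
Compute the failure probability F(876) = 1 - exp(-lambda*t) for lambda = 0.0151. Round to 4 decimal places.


lambda = 0.0151, t = 876
lambda * t = 13.2276
exp(-13.2276) = 0.0
F(t) = 1 - 0.0
F(t) = 1.0

1.0


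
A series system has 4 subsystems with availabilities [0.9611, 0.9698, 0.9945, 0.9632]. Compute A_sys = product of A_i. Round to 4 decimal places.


Subsystems: [0.9611, 0.9698, 0.9945, 0.9632]
After subsystem 1 (A=0.9611): product = 0.9611
After subsystem 2 (A=0.9698): product = 0.9321
After subsystem 3 (A=0.9945): product = 0.9269
After subsystem 4 (A=0.9632): product = 0.8928
A_sys = 0.8928

0.8928


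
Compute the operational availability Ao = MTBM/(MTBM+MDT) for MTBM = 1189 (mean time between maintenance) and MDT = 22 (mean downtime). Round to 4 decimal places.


MTBM = 1189
MDT = 22
MTBM + MDT = 1211
Ao = 1189 / 1211
Ao = 0.9818

0.9818


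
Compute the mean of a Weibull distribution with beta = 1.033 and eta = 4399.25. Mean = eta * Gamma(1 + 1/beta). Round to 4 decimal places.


beta = 1.033, eta = 4399.25
1/beta = 0.9681
1 + 1/beta = 1.9681
Gamma(1.9681) = 0.9869
Mean = 4399.25 * 0.9869
Mean = 4341.6706

4341.6706


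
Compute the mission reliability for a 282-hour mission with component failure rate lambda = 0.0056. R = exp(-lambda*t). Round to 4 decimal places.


lambda = 0.0056
mission_time = 282
lambda * t = 0.0056 * 282 = 1.5792
R = exp(-1.5792)
R = 0.2061

0.2061


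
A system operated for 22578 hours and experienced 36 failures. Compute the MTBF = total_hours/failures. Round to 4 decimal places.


total_hours = 22578
failures = 36
MTBF = 22578 / 36
MTBF = 627.1667

627.1667


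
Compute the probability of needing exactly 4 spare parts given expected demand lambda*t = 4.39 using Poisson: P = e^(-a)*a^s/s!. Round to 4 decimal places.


a = 4.39, s = 4
e^(-a) = e^(-4.39) = 0.0124
a^s = 4.39^4 = 371.4138
s! = 24
P = 0.0124 * 371.4138 / 24
P = 0.1919

0.1919


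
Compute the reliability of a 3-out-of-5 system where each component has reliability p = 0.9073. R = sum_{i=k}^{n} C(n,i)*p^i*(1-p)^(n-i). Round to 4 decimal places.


k = 3, n = 5, p = 0.9073
i=3: C(5,3)=10 * 0.9073^3 * 0.0927^2 = 0.0642
i=4: C(5,4)=5 * 0.9073^4 * 0.0927^1 = 0.3141
i=5: C(5,5)=1 * 0.9073^5 * 0.0927^0 = 0.6148
R = sum of terms = 0.9931

0.9931


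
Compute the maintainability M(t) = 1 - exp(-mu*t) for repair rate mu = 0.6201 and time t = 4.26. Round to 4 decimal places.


mu = 0.6201, t = 4.26
mu * t = 0.6201 * 4.26 = 2.6416
exp(-2.6416) = 0.0712
M(t) = 1 - 0.0712
M(t) = 0.9288

0.9288


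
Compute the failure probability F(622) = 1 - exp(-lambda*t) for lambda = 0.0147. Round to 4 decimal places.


lambda = 0.0147, t = 622
lambda * t = 9.1434
exp(-9.1434) = 0.0001
F(t) = 1 - 0.0001
F(t) = 0.9999

0.9999


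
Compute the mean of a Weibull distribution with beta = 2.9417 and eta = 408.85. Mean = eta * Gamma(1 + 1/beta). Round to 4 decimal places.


beta = 2.9417, eta = 408.85
1/beta = 0.3399
1 + 1/beta = 1.3399
Gamma(1.3399) = 0.8922
Mean = 408.85 * 0.8922
Mean = 364.7851

364.7851


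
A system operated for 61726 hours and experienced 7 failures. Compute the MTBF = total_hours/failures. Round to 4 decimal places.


total_hours = 61726
failures = 7
MTBF = 61726 / 7
MTBF = 8818.0

8818.0


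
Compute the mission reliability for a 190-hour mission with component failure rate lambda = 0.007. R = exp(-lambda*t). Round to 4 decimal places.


lambda = 0.007
mission_time = 190
lambda * t = 0.007 * 190 = 1.33
R = exp(-1.33)
R = 0.2645

0.2645


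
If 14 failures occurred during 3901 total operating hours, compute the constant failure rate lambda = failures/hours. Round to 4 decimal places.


failures = 14
total_hours = 3901
lambda = 14 / 3901
lambda = 0.0036

0.0036


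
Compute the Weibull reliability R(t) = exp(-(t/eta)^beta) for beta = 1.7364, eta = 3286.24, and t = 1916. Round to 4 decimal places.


beta = 1.7364, eta = 3286.24, t = 1916
t/eta = 1916 / 3286.24 = 0.583
(t/eta)^beta = 0.583^1.7364 = 0.3919
R(t) = exp(-0.3919)
R(t) = 0.6758

0.6758


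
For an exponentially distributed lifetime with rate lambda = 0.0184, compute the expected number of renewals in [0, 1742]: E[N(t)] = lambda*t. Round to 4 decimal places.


lambda = 0.0184
t = 1742
E[N(t)] = lambda * t
E[N(t)] = 0.0184 * 1742
E[N(t)] = 32.0528

32.0528


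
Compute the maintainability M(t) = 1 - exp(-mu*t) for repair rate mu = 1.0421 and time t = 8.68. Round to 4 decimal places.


mu = 1.0421, t = 8.68
mu * t = 1.0421 * 8.68 = 9.0454
exp(-9.0454) = 0.0001
M(t) = 1 - 0.0001
M(t) = 0.9999

0.9999


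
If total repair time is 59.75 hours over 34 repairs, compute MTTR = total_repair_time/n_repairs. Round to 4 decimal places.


total_repair_time = 59.75
n_repairs = 34
MTTR = 59.75 / 34
MTTR = 1.7574

1.7574


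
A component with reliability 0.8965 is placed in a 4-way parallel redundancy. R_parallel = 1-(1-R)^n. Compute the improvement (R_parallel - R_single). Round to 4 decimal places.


R_single = 0.8965, n = 4
1 - R_single = 0.1035
(1 - R_single)^n = 0.1035^4 = 0.0001
R_parallel = 1 - 0.0001 = 0.9999
Improvement = 0.9999 - 0.8965
Improvement = 0.1034

0.1034
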